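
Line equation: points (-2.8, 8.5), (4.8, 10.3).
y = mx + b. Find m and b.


m = (1.8)/(7.6) = 0.2368
b = y1 - m*x1 = 8.5 - (1.8*(-2.8))/(7.6) = 8.5 + 0.6632 = 9.1632

y = 0.2368x + 9.1632


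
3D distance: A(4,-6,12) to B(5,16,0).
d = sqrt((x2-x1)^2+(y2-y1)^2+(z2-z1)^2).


dx=1, dy=22, dz=-12
d = sqrt(1+484+144) = sqrt(629) = 25.0799

25.0799


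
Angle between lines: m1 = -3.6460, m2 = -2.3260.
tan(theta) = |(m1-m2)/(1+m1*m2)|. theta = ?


m1-m2 = -1.32
1+m1*m2 = 9.480596
tan(theta) = |-1.32/9.480596| = 0.139232
theta = arctan(|-1.32/9.480596|) = 7.9264 degrees (acute angle)

7.9264 degrees


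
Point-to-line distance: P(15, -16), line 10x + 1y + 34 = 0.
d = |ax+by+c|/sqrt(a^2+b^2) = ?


|10*15 + 1*(-16) + 34| = |168| = 168
sqrt(100 + 1) = sqrt(101) = 10.0499
d = 168/sqrt(101) = 16.7166

16.7166


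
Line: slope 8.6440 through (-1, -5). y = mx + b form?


y + 5 = 8.6440(x + 1)
y = 8.6440x - 5 - 8.6440*(-1)
y = 8.6440x + 3.6440

y = 8.6440x + 3.6440


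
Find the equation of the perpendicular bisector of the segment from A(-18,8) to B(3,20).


Midpoint = (-7.5, 14)
Slope of AB = dy/dx = 12/21 = 0.5714
Perp slope = -dx/dy = -21/12 = -1.7500
b = My - (perp slope)*Mx = 14 + (21*(-7.5))/12 = 14 - 13.1250 = 0.8750

y = -1.7500x + 0.8750


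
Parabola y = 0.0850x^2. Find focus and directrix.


a = 0.0850
1/(4a) = 2.9412
Focus = (0, 2.9412)
Directrix: y = -2.9412

Focus = (0, 2.9412), Directrix: y = -2.9412


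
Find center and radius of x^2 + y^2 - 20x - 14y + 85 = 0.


h = -D/2 = 20/2 = 10
k = -E/2 = 14/2 = 7
r^2 = h^2 + k^2 - F = 100 + 49 - 85 = 64
r = 8

Center (10, 7), radius = 8


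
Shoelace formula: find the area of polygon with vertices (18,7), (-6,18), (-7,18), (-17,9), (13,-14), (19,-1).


sum(xi*y_{i+1}) = 18*18 - 6*18 - 7*9 - 17*(-14) + 13*(-1) + 19*7 = 511
sum(yi*x_{i+1}) = 7*(-6) + 18*(-7) + 18*(-17) + 9*13 - 14*19 - 1*18 = -641
Area = |511 + 641|/2 = 1152/2 = 576.0000

576.0000 sq units


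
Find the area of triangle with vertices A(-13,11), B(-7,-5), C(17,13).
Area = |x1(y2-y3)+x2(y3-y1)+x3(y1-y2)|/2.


-13*(-5-13) = 234
-7*(13-11) = -14
17*(11+ 5) = 272
sum = 492
Area = |492|/2 = 246.0000

246.0000 sq units


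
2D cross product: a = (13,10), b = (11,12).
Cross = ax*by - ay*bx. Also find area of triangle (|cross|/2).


cross = 13*12 - 10*11 = 156 - 110 = 46
Triangle area = |46|/2 = 46/2 = 23.0000

cross = 46, triangle area = 23.0000


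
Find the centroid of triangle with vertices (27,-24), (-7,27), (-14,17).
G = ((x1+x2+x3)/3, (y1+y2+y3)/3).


Gx = (27- 7- 14)/3 = 6/3 = 2.0000
Gy = (-24+27+17)/3 = 20/3 = 6.6667

G = (2.0000, 6.6667)


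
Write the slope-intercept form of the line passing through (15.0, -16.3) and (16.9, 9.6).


m = (25.9)/(1.9) = 13.6316
b = y1 - m*x1 = -16.3 - (25.9*15.0)/(1.9) = -16.3 - 204.4737 = -220.7737

y = 13.6316x - 220.7737


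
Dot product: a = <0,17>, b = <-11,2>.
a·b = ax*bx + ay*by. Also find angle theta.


a·b = 0*(-11) + 17*2 = 0 + 34 = 34
|a| = sqrt(0+289) = 17.0000
|b| = sqrt(121+4) = 11.1803
cos(theta) = 34/(sqrt(289)*sqrt(125)) = 34/sqrt(36125) = 0.178885
theta = arccos(34/sqrt(36125)) = 79.6952 degrees

a·b = 34, theta = 79.6952 deg


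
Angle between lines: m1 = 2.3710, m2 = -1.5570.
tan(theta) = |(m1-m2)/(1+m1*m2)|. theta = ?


m1-m2 = 3.928
1+m1*m2 = -2.691647
tan(theta) = |3.928/(-2.691647)| = 1.459330
theta = arctan(|3.928/(-2.691647)|) = 55.5793 degrees (acute angle)

55.5793 degrees


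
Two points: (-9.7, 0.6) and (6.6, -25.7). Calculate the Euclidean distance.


dx = 6.6 + 9.7 = 16.3
dy = -25.7 - 0.6 = -26.3
d = sqrt(265.69 + 691.69) = sqrt(957.38) = 30.9416

30.9416


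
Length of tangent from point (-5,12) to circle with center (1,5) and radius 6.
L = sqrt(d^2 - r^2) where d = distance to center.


d = sqrt((-5-1)^2 + (12-5)^2) = sqrt(36+49) = 9.2195
L = sqrt(85.0000 - 36) = sqrt(49.0000) = 7.0000

7.0000


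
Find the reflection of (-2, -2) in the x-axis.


Reflection rule for x-axis: (x, -y)
(-2, -2) -> (-2, 2)

(-2, 2)


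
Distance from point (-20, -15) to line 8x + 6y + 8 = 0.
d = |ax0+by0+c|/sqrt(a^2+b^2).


|8*(-20) + 6*(-15) + 8| = |-242| = 242
sqrt(64 + 36) = sqrt(100) = 10.0000
d = 242/sqrt(100) = 24.2000

24.2000


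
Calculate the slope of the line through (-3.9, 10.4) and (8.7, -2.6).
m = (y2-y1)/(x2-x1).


dy = -2.6 - 10.4 = -13.0
dx = 8.7 + 3.9 = 12.6
m = -13.0/12.6 = -1.0317

m = -1.0317


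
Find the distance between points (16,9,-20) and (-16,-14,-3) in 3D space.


dx=-32, dy=-23, dz=17
d = sqrt(1024+529+289) = sqrt(1842) = 42.9185

42.9185


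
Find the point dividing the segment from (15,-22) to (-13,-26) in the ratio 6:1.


Px = (6*(-13) + 1*15)/7 = -63/7 = -9.0000
Py = (6*(-26) + 1*(-22))/7 = -178/7 = -25.4286

P = (-9.0000, -25.4286)


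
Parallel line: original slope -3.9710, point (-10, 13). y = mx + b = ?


Parallel lines have equal slopes.
m2 = -3.9710
b2 = 13 + 3.9710*(-10) = -26.7100

y = -3.9710x - 26.7100


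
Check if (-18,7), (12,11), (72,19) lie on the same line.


-18*(11-19) + 12*(19-7) + 72*(7-11)
= 144 + 144 - 288 = 0

Yes, collinear (determinant = 0)


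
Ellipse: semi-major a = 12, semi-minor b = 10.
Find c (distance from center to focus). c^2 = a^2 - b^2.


c^2 = 12^2 - 10^2 = 144 - 100 = 44
c = sqrt(44) = 6.6332

c = 6.6332


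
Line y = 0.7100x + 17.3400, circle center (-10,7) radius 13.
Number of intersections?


Substitute y = 0.7100x + 17.3400: (x+ 10)^2 + (0.7100x+17.3400-7)^2 = 169
Expand to Ax^2 + Bx + C = 0, where b-k = 10.34
A = 1+m^2 = 1.5041
B = 2(m(b-k) - h) = 2(0.7100*10.34 + 10) = 34.6828
C = h^2 + (b-k)^2 - r^2 = 100 + 106.9156 - 169 = 37.9156
disc = B^2-4AC = 1202.8966 - 228.1154 = 974.7812
disc > 0

2 intersection points


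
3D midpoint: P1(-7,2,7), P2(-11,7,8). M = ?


Mx = (-7- 11)/2 = -9.0000
My = (2+7)/2 = 4.5000
Mz = (7+8)/2 = 7.5000

M = (-9.0000, 4.5000, 7.5000)


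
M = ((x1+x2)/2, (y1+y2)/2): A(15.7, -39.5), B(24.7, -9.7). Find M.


Mx = (15.7 + 24.7)/2 = 40.4/2 = 20.2000
My = (-39.5 - 9.7)/2 = -49.2/2 = -24.6000

(20.2000, -24.6000)


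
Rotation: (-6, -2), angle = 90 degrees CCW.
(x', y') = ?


cos(90) = 0, sin(90) = 1
x' = -6*0 + 2*1 = 2
y' = -6*1 - 2*0 = -6

(2, -6)


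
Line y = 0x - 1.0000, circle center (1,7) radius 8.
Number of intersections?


Substitute y = 0x - 1.0000: (x-1)^2 + (0x- 1.0000-7)^2 = 64
Expand to Ax^2 + Bx + C = 0, where b-k = -8
A = 1+m^2 = 1
B = 2(m(b-k) - h) = 2(0*(-8) - 1) = -2
C = h^2 + (b-k)^2 - r^2 = 1 + 64 - 64 = 1
disc = B^2-4AC = 4.0000 - 4.0000 = 0
disc = 0

1 intersection point (tangent)


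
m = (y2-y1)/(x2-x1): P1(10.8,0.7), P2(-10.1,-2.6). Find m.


dy = -2.6 - 0.7 = -3.3
dx = -10.1 - 10.8 = -20.9
m = -3.3/(-20.9) = 0.1579

m = 0.1579


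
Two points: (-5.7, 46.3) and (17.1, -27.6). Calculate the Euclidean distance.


dx = 17.1 + 5.7 = 22.8
dy = -27.6 - 46.3 = -73.9
d = sqrt(519.84 + 5461.21) = sqrt(5981.05) = 77.3372

77.3372


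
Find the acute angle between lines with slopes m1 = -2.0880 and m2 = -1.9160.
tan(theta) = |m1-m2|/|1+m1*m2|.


m1-m2 = -0.172
1+m1*m2 = 5.000608
tan(theta) = |-0.172/5.000608| = 0.034396
theta = arctan(|-0.172/5.000608|) = 1.9700 degrees (acute angle)

1.9700 degrees


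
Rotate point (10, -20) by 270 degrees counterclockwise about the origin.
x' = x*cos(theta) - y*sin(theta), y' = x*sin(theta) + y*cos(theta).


cos(270) = 0, sin(270) = -1
x' = 10*0 + 20*(-1) = -20
y' = 10*(-1) - 20*0 = -10

(-20, -10)


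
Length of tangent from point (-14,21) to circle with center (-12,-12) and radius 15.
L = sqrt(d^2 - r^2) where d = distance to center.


d = sqrt((-14+ 12)^2 + (21+ 12)^2) = sqrt(4+1089) = 33.0606
L = sqrt(1093.0000 - 225) = sqrt(868.0000) = 29.4618

29.4618


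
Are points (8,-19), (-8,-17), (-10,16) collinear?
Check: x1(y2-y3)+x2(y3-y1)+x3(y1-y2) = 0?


8*(-17-16) - 8*(16+ 19) - 10*(-19+ 17)
= -264 - 280 + 20 = -524

No, not collinear (determinant = -524)


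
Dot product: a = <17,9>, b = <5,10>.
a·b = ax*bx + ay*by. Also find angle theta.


a·b = 17*5 + 9*10 = 85 + 90 = 175
|a| = sqrt(289+81) = 19.2354
|b| = sqrt(25+100) = 11.1803
cos(theta) = 175/(sqrt(370)*sqrt(125)) = 175/sqrt(46250) = 0.813733
theta = arccos(175/sqrt(46250)) = 35.5377 degrees

a·b = 175, theta = 35.5377 deg


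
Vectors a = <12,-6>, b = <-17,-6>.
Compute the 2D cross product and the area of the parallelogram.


cross = 12*(-6) + 6*(-17) = -72 - 102 = -174
Parallelogram area = |-174| = 174

cross = -174, parallelogram area = 174


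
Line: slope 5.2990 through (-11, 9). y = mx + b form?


y - 9 = 5.2990(x + 11)
y = 5.2990x + 9 - 5.2990*(-11)
y = 5.2990x + 67.2890

y = 5.2990x + 67.2890


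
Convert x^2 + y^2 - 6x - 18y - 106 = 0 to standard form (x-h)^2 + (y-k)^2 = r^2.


h = -D/2 = 6/2 = 3
k = -E/2 = 18/2 = 9
r^2 = h^2 + k^2 - F = 9 + 81 + 106 = 196
r = 14

Center (3, 9), radius = 14


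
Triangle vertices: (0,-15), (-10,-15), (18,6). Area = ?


0*(-15-6) = 0
-10*(6+ 15) = -210
18*(-15+ 15) = 0
sum = -210
Area = |-210|/2 = 105.0000

105.0000 sq units


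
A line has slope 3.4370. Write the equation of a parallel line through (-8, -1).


Parallel lines have equal slopes.
m2 = 3.4370
b2 = -1 - 3.4370*(-8) = 26.4960

y = 3.4370x + 26.4960


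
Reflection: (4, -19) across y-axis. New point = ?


Reflection rule for y-axis: (-x, y)
(4, -19) -> (-4, -19)

(-4, -19)


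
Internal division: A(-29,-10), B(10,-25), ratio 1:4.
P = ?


Px = (1*10 + 4*(-29))/5 = -106/5 = -21.2000
Py = (1*(-25) + 4*(-10))/5 = -65/5 = -13.0000

P = (-21.2000, -13.0000)


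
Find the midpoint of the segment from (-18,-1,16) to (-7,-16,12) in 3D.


Mx = (-18- 7)/2 = -12.5000
My = (-1- 16)/2 = -8.5000
Mz = (16+12)/2 = 14.0000

M = (-12.5000, -8.5000, 14.0000)


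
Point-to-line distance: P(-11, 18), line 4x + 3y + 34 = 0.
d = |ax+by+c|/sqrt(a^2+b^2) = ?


|4*(-11) + 3*18 + 34| = |44| = 44
sqrt(16 + 9) = sqrt(25) = 5.0000
d = 44/sqrt(25) = 8.8000

8.8000


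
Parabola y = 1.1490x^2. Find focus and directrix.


a = 1.1490
1/(4a) = 0.2176
Focus = (0, 0.2176)
Directrix: y = -0.2176

Focus = (0, 0.2176), Directrix: y = -0.2176


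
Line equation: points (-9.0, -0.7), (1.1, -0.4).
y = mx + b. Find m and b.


m = (0.3)/(10.1) = 0.0297
b = y1 - m*x1 = -0.7 - (0.3*(-9.0))/(10.1) = -0.7 + 0.2673 = -0.4327

y = 0.0297x - 0.4327


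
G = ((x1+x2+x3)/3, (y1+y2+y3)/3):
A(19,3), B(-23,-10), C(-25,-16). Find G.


Gx = (19- 23- 25)/3 = -29/3 = -9.6667
Gy = (3- 10- 16)/3 = -23/3 = -7.6667

G = (-9.6667, -7.6667)


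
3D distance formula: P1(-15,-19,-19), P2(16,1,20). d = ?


dx=31, dy=20, dz=39
d = sqrt(961+400+1521) = sqrt(2882) = 53.6843

53.6843


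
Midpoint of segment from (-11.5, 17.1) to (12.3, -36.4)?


Mx = (-11.5 + 12.3)/2 = 0.8/2 = 0.4000
My = (17.1 - 36.4)/2 = -19.3/2 = -9.6500

(0.4000, -9.6500)


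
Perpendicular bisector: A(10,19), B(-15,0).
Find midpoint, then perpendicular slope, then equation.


Midpoint = (-2.5, 9.5)
Slope of AB = dy/dx = -19/(-25) = 0.7600
Perp slope = -dx/dy = -25/19 = -1.3158
b = My - (perp slope)*Mx = 9.5 + (-25*(-2.5))/(-19) = 9.5 - 3.2895 = 6.2105

y = -1.3158x + 6.2105


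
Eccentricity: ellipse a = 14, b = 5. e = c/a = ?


c = sqrt(196-25) = sqrt(171) = 13.0767
e = c/a = sqrt(171)/14 = 0.9340

e = 0.9340


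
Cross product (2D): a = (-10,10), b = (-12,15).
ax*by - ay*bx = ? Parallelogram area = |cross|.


cross = -10*15 - 10*(-12) = -150 + 120 = -30
Parallelogram area = |-30| = 30

cross = -30, parallelogram area = 30


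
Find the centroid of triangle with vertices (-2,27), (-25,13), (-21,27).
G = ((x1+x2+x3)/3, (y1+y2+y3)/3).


Gx = (-2- 25- 21)/3 = -48/3 = -16.0000
Gy = (27+13+27)/3 = 67/3 = 22.3333

G = (-16.0000, 22.3333)


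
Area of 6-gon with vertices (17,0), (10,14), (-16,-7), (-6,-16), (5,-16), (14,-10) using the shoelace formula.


sum(xi*y_{i+1}) = 17*14 + 10*(-7) - 16*(-16) - 6*(-16) + 5*(-10) + 14*0 = 470
sum(yi*x_{i+1}) = 0*10 + 14*(-16) - 7*(-6) - 16*5 - 16*14 - 10*17 = -656
Area = |470 + 656|/2 = 1126/2 = 563.0000

563.0000 sq units


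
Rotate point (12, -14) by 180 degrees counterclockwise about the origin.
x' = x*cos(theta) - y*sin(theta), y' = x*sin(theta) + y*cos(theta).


cos(180) = -1, sin(180) = 0
x' = 12*(-1) + 14*0 = -12
y' = 12*0 - 14*(-1) = 14

(-12, 14)


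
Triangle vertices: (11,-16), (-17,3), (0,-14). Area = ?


11*(3+ 14) = 187
-17*(-14+ 16) = -34
0*(-16-3) = 0
sum = 153
Area = |153|/2 = 76.5000

76.5000 sq units


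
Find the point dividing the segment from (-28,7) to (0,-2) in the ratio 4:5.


Px = (4*0 + 5*(-28))/9 = -140/9 = -15.5556
Py = (4*(-2) + 5*7)/9 = 27/9 = 3.0000

P = (-15.5556, 3.0000)


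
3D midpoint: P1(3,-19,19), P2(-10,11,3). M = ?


Mx = (3- 10)/2 = -3.5000
My = (-19+11)/2 = -4.0000
Mz = (19+3)/2 = 11.0000

M = (-3.5000, -4.0000, 11.0000)


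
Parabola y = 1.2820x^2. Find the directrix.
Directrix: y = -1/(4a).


a = 1.2820
1/(4a) = 0.1950
directrix: y = -0.1950 = -0.1950

y = -0.1950


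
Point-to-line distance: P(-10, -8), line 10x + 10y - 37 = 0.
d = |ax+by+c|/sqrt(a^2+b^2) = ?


|10*(-10) + 10*(-8) - 37| = |-217| = 217
sqrt(100 + 100) = sqrt(200) = 14.1421
d = 217/sqrt(200) = 15.3442

15.3442


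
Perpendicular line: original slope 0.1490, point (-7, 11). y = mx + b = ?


Perpendicular slope = -1/m1 = -1/0.1490 = -6.7114
b2 = y0 - m2*x0 = 11 - 7/0.1490 = 11 - 46.9799 = -35.9799

y = -6.7114x - 35.9799


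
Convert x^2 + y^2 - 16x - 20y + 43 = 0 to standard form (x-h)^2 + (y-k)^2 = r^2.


h = -D/2 = 16/2 = 8
k = -E/2 = 20/2 = 10
r^2 = h^2 + k^2 - F = 64 + 100 - 43 = 121
r = 11

Center (8, 10), radius = 11


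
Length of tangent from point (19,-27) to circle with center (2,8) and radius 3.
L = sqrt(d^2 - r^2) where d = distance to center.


d = sqrt((19-2)^2 + (-27-8)^2) = sqrt(289+1225) = 38.9102
L = sqrt(1514.0000 - 9) = sqrt(1505.0000) = 38.7943

38.7943


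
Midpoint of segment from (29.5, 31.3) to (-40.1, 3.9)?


Mx = (29.5 - 40.1)/2 = -10.6/2 = -5.3000
My = (31.3 + 3.9)/2 = 35.2/2 = 17.6000

(-5.3000, 17.6000)


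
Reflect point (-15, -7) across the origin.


Reflection rule for origin: (-x, -y)
(-15, -7) -> (15, 7)

(15, 7)


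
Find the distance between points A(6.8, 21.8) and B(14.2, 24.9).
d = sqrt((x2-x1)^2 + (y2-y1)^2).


dx = 14.2 - 6.8 = 7.4
dy = 24.9 - 21.8 = 3.1
d = sqrt(54.76 + 9.61) = sqrt(64.37) = 8.0231

8.0231


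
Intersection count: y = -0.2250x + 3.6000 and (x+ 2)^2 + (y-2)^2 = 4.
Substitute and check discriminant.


Substitute y = -0.2250x + 3.6000: (x+ 2)^2 + (-0.2250x+3.6000-2)^2 = 4
Expand to Ax^2 + Bx + C = 0, where b-k = 1.6
A = 1+m^2 = 1.050625
B = 2(m(b-k) - h) = 2(-0.2250*1.6 + 2) = 3.28
C = h^2 + (b-k)^2 - r^2 = 4 + 2.56 - 4 = 2.56
disc = B^2-4AC = 10.7584 - 10.7584 = 0
disc = 0

1 intersection point (tangent)


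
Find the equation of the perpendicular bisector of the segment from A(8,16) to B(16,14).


Midpoint = (12, 15)
Slope of AB = dy/dx = -2/8 = -0.2500
Perp slope = -dx/dy = 8/2 = 4.0000
b = My - (perp slope)*Mx = 15 + (8*12)/(-2) = 15 - 48.0000 = -33.0000

y = 4.0000x - 33.0000


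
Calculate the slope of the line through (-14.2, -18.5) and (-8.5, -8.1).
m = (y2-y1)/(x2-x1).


dy = -8.1 + 18.5 = 10.4
dx = -8.5 + 14.2 = 5.7
m = 10.4/5.7 = 1.8246

m = 1.8246


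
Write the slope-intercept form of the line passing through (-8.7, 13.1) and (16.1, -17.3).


m = (-30.4)/(24.8) = -1.2258
b = y1 - m*x1 = 13.1 - (-30.4*(-8.7))/(24.8) = 13.1 - 10.6645 = 2.4355

y = -1.2258x + 2.4355


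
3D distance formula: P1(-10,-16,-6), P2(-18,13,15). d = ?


dx=-8, dy=29, dz=21
d = sqrt(64+841+441) = sqrt(1346) = 36.6879

36.6879


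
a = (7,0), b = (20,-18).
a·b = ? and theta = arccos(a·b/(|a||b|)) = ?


a·b = 7*20 + 0*(-18) = 140 + 0 = 140
|a| = sqrt(49+0) = 7.0000
|b| = sqrt(400+324) = 26.9072
cos(theta) = 140/(sqrt(49)*sqrt(724)) = 140/sqrt(35476) = 0.743294
theta = arccos(140/sqrt(35476)) = 41.9872 degrees

a·b = 140, theta = 41.9872 deg


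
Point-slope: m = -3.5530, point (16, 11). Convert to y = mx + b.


y - 11 = -3.5530(x - 16)
y = -3.5530x + 11 + 3.5530*16
y = -3.5530x + 67.8480

y = -3.5530x + 67.8480


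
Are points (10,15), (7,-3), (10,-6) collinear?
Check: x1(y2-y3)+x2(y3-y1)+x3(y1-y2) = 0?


10*(-3+ 6) + 7*(-6-15) + 10*(15+ 3)
= 30 - 147 + 180 = 63

No, not collinear (determinant = 63)


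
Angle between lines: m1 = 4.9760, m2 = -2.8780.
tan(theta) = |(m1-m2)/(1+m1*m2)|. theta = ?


m1-m2 = 7.854
1+m1*m2 = -13.320928
tan(theta) = |7.854/(-13.320928)| = 0.589599
theta = arctan(|7.854/(-13.320928)|) = 30.5235 degrees (acute angle)

30.5235 degrees


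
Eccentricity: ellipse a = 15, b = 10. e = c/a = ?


c = sqrt(225-100) = sqrt(125) = 11.1803
e = c/a = sqrt(125)/15 = 0.7454

e = 0.7454


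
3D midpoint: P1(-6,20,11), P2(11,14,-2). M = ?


Mx = (-6+11)/2 = 2.5000
My = (20+14)/2 = 17.0000
Mz = (11- 2)/2 = 4.5000

M = (2.5000, 17.0000, 4.5000)


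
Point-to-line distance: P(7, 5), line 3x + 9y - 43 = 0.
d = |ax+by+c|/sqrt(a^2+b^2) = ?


|3*7 + 9*5 - 43| = |23| = 23
sqrt(9 + 81) = sqrt(90) = 9.4868
d = 23/sqrt(90) = 2.4244

2.4244


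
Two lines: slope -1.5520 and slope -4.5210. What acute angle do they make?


m1-m2 = 2.969
1+m1*m2 = 8.016592
tan(theta) = |2.969/8.016592| = 0.370357
theta = arctan(|2.969/8.016592|) = 20.3225 degrees (acute angle)

20.3225 degrees


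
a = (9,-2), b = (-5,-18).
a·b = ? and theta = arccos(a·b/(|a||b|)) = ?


a·b = 9*(-5) - 2*(-18) = -45 + 36 = -9
|a| = sqrt(81+4) = 9.2195
|b| = sqrt(25+324) = 18.6815
cos(theta) = -9/(sqrt(85)*sqrt(349)) = -9/sqrt(29665) = -0.052254
theta = arccos(-9/sqrt(29665)) = 92.9953 degrees

a·b = -9, theta = 92.9953 deg


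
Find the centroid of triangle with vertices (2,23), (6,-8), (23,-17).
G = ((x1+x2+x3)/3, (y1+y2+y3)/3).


Gx = (2+6+23)/3 = 31/3 = 10.3333
Gy = (23- 8- 17)/3 = -2/3 = -0.6667

G = (10.3333, -0.6667)


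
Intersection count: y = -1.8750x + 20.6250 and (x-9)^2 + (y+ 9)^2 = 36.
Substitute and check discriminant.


Substitute y = -1.8750x + 20.6250: (x-9)^2 + (-1.8750x+20.6250+ 9)^2 = 36
Expand to Ax^2 + Bx + C = 0, where b-k = 29.625
A = 1+m^2 = 4.515625
B = 2(m(b-k) - h) = 2(-1.8750*29.625 - 9) = -129.09375
C = h^2 + (b-k)^2 - r^2 = 81 + 877.640625 - 36 = 922.640625
disc = B^2-4AC = 16665.1963 - 16665.1963 = 0
disc = 0

1 intersection point (tangent)


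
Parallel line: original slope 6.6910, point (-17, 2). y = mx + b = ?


Parallel lines have equal slopes.
m2 = 6.6910
b2 = 2 - 6.6910*(-17) = 115.7470

y = 6.6910x + 115.7470


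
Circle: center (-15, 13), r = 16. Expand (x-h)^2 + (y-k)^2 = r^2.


(x+ 15)^2 + (y-13)^2 = 16^2
D = -2h = 30, E = -2k = -26
F = h^2+k^2-r^2 = 225+169-256 = 138

x^2 + y^2 + 30x - 26y + 138 = 0


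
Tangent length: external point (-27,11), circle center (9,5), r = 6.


d = sqrt((-27-9)^2 + (11-5)^2) = sqrt(1296+36) = 36.4966
L = sqrt(1332.0000 - 36) = sqrt(1296.0000) = 36.0000

36.0000


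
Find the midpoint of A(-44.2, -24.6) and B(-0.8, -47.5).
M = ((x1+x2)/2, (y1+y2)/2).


Mx = (-44.2 - 0.8)/2 = -45.0/2 = -22.5000
My = (-24.6 - 47.5)/2 = -72.1/2 = -36.0500

(-22.5000, -36.0500)


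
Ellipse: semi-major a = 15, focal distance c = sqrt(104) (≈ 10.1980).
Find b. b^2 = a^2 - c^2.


b^2 = 15^2 - (sqrt(104))^2 = 225 - 104 = 121
b = sqrt(121) = 11

b = 11


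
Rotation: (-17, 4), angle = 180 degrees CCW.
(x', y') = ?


cos(180) = -1, sin(180) = 0
x' = -17*(-1) - 4*0 = 17
y' = -17*0 + 4*(-1) = -4

(17, -4)


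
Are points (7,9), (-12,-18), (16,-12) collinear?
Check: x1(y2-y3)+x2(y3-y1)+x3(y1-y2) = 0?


7*(-18+ 12) - 12*(-12-9) + 16*(9+ 18)
= -42 + 252 + 432 = 642

No, not collinear (determinant = 642)


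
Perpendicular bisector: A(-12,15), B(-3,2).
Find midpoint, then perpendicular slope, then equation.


Midpoint = (-7.5, 8.5)
Slope of AB = dy/dx = -13/9 = -1.4444
Perp slope = -dx/dy = 9/13 = 0.6923
b = My - (perp slope)*Mx = 8.5 + (9*(-7.5))/(-13) = 8.5 + 5.1923 = 13.6923

y = 0.6923x + 13.6923


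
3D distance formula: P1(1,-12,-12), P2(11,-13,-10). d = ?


dx=10, dy=-1, dz=2
d = sqrt(100+1+4) = sqrt(105) = 10.2470

10.2470


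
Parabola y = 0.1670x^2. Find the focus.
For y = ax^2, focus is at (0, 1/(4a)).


a = 0.1670
4a = 0.6680
focus = (0, 1/0.6680) = (0, 1.4970)

Focus = (0, 1.4970)


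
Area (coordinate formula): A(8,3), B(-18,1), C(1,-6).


8*(1+ 6) = 56
-18*(-6-3) = 162
1*(3-1) = 2
sum = 220
Area = |220|/2 = 110.0000

110.0000 sq units


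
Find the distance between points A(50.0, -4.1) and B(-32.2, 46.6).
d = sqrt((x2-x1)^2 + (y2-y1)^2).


dx = -32.2 - 50.0 = -82.2
dy = 46.6 + 4.1 = 50.7
d = sqrt(6756.84 + 2570.49) = sqrt(9327.33) = 96.5781

96.5781


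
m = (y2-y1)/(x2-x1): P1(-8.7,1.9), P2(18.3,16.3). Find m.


dy = 16.3 - 1.9 = 14.4
dx = 18.3 + 8.7 = 27.0
m = 14.4/27.0 = 0.5333

m = 0.5333


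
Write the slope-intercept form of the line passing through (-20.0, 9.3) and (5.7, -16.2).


m = (-25.5)/(25.7) = -0.9922
b = y1 - m*x1 = 9.3 - (-25.5*(-20.0))/(25.7) = 9.3 - 19.8444 = -10.5444

y = -0.9922x - 10.5444


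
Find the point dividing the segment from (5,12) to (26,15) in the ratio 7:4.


Px = (7*26 + 4*5)/11 = 202/11 = 18.3636
Py = (7*15 + 4*12)/11 = 153/11 = 13.9091

P = (18.3636, 13.9091)


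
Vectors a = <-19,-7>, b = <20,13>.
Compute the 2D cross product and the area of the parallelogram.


cross = -19*13 + 7*20 = -247 + 140 = -107
Parallelogram area = |-107| = 107

cross = -107, parallelogram area = 107


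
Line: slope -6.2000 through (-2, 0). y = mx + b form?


y - 0 = -6.2000(x + 2)
y = -6.2000x + 0 + 6.2000*(-2)
y = -6.2000x - 12.4000

y = -6.2000x - 12.4000


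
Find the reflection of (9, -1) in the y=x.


Reflection rule for y=x: (y, x)
(9, -1) -> (-1, 9)

(-1, 9)


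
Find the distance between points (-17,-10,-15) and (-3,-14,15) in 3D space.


dx=14, dy=-4, dz=30
d = sqrt(196+16+900) = sqrt(1112) = 33.3467

33.3467


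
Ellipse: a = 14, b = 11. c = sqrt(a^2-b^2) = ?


c^2 = 14^2 - 11^2 = 196 - 121 = 75
c = sqrt(75) = 8.6603

c = 8.6603


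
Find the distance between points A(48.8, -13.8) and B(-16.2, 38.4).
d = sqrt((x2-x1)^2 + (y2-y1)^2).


dx = -16.2 - 48.8 = -65.0
dy = 38.4 + 13.8 = 52.2
d = sqrt(4225.0 + 2724.84) = sqrt(6949.84) = 83.3657

83.3657


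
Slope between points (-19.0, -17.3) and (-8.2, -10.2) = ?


dy = -10.2 + 17.3 = 7.1
dx = -8.2 + 19.0 = 10.8
m = 7.1/10.8 = 0.6574

m = 0.6574


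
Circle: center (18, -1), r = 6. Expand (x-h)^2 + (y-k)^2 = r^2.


(x-18)^2 + (y+ 1)^2 = 6^2
D = -2h = -36, E = -2k = 2
F = h^2+k^2-r^2 = 324+1-36 = 289

x^2 + y^2 - 36x + 2y + 289 = 0


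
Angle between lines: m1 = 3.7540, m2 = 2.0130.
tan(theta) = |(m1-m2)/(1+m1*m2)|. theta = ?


m1-m2 = 1.741
1+m1*m2 = 8.556802
tan(theta) = |1.741/8.556802| = 0.203464
theta = arctan(|1.741/8.556802|) = 11.5006 degrees (acute angle)

11.5006 degrees


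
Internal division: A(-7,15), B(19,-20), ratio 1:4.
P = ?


Px = (1*19 + 4*(-7))/5 = -9/5 = -1.8000
Py = (1*(-20) + 4*15)/5 = 40/5 = 8.0000

P = (-1.8000, 8.0000)


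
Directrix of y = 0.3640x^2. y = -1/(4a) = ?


a = 0.3640
1/(4a) = 0.6868
directrix: y = -0.6868 = -0.6868

y = -0.6868


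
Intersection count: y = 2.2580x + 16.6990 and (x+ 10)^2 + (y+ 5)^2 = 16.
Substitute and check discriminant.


Substitute y = 2.2580x + 16.6990: (x+ 10)^2 + (2.2580x+16.6990+ 5)^2 = 16
Expand to Ax^2 + Bx + C = 0, where b-k = 21.699
A = 1+m^2 = 6.098564
B = 2(m(b-k) - h) = 2(2.2580*21.699 + 10) = 117.992684
C = h^2 + (b-k)^2 - r^2 = 100 + 470.846601 - 16 = 554.846601
disc = B^2-4AC = 13922.2735 - 13535.0700 = 387.2035
disc > 0

2 intersection points


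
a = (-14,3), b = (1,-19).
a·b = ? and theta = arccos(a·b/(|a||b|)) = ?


a·b = -14*1 + 3*(-19) = -14 - 57 = -71
|a| = sqrt(196+9) = 14.3178
|b| = sqrt(1+361) = 19.0263
cos(theta) = -71/(sqrt(205)*sqrt(362)) = -71/sqrt(74210) = -0.260632
theta = arccos(-71/sqrt(74210)) = 105.1075 degrees

a·b = -71, theta = 105.1075 deg


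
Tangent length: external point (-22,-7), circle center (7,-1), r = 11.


d = sqrt((-22-7)^2 + (-7+ 1)^2) = sqrt(841+36) = 29.6142
L = sqrt(877.0000 - 121) = sqrt(756.0000) = 27.4955

27.4955


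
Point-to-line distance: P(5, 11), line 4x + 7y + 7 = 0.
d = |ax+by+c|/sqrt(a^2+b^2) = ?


|4*5 + 7*11 + 7| = |104| = 104
sqrt(16 + 49) = sqrt(65) = 8.0623
d = 104/sqrt(65) = 12.8996

12.8996


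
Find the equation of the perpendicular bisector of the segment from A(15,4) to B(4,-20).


Midpoint = (9.5, -8)
Slope of AB = dy/dx = -24/(-11) = 2.1818
Perp slope = -dx/dy = -11/24 = -0.4583
b = My - (perp slope)*Mx = -8 + (-11*9.5)/(-24) = -8 + 4.3542 = -3.6458

y = -0.4583x - 3.6458


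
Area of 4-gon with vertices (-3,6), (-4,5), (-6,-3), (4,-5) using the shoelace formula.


sum(xi*y_{i+1}) = -3*5 - 4*(-3) - 6*(-5) + 4*6 = 51
sum(yi*x_{i+1}) = 6*(-4) + 5*(-6) - 3*4 - 5*(-3) = -51
Area = |51 + 51|/2 = 102/2 = 51.0000

51.0000 sq units


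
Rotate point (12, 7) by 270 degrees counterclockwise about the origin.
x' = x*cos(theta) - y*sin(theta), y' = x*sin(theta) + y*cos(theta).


cos(270) = 0, sin(270) = -1
x' = 12*0 - 7*(-1) = 7
y' = 12*(-1) + 7*0 = -12

(7, -12)


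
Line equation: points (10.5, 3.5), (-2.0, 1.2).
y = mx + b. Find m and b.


m = (-2.3)/(-12.5) = 0.1840
b = y1 - m*x1 = 3.5 - (-2.3*10.5)/(-12.5) = 3.5 - 1.9320 = 1.5680

y = 0.1840x + 1.5680


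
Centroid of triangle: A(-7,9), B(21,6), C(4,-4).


Gx = (-7+21+4)/3 = 18/3 = 6.0000
Gy = (9+6- 4)/3 = 11/3 = 3.6667

G = (6.0000, 3.6667)


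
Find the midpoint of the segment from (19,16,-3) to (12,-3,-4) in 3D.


Mx = (19+12)/2 = 15.5000
My = (16- 3)/2 = 6.5000
Mz = (-3- 4)/2 = -3.5000

M = (15.5000, 6.5000, -3.5000)


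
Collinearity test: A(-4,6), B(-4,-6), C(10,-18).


-4*(-6+ 18) - 4*(-18-6) + 10*(6+ 6)
= -48 + 96 + 120 = 168

No, not collinear (determinant = 168)


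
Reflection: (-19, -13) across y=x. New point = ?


Reflection rule for y=x: (y, x)
(-19, -13) -> (-13, -19)

(-13, -19)


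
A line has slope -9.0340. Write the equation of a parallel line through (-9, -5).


Parallel lines have equal slopes.
m2 = -9.0340
b2 = -5 + 9.0340*(-9) = -86.3060

y = -9.0340x - 86.3060


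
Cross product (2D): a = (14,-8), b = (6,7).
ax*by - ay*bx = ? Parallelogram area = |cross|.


cross = 14*7 + 8*6 = 98 + 48 = 146
Parallelogram area = |146| = 146

cross = 146, parallelogram area = 146


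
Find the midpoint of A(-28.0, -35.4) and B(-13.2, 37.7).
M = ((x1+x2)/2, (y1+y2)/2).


Mx = (-28.0 - 13.2)/2 = -41.2/2 = -20.6000
My = (-35.4 + 37.7)/2 = 2.3/2 = 1.1500

(-20.6000, 1.1500)


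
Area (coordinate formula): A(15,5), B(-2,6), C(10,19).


15*(6-19) = -195
-2*(19-5) = -28
10*(5-6) = -10
sum = -233
Area = |-233|/2 = 116.5000

116.5000 sq units


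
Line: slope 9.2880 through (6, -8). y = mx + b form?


y + 8 = 9.2880(x - 6)
y = 9.2880x - 8 - 9.2880*6
y = 9.2880x - 63.7280

y = 9.2880x - 63.7280


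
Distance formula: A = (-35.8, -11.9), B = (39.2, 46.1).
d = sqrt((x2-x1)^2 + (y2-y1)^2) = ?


dx = 39.2 + 35.8 = 75.0
dy = 46.1 + 11.9 = 58.0
d = sqrt(5625.0 + 3364.0) = sqrt(8989.0) = 94.8103

94.8103


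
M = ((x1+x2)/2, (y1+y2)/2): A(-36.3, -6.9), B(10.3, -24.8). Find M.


Mx = (-36.3 + 10.3)/2 = -26/2 = -13.0000
My = (-6.9 - 24.8)/2 = -31.7/2 = -15.8500

(-13.0000, -15.8500)


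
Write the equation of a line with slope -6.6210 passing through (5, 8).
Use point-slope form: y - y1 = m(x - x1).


y - 8 = -6.6210(x - 5)
y = -6.6210x + 8 + 6.6210*5
y = -6.6210x + 41.1050

y = -6.6210x + 41.1050


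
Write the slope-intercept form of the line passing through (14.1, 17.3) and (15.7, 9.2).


m = (-8.1)/(1.6) = -5.0625
b = y1 - m*x1 = 17.3 - (-8.1*14.1)/(1.6) = 17.3 + 71.3813 = 88.6813

y = -5.0625x + 88.6813


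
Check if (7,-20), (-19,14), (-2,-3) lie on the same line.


7*(14+ 3) - 19*(-3+ 20) - 2*(-20-14)
= 119 - 323 + 68 = -136

No, not collinear (determinant = -136)


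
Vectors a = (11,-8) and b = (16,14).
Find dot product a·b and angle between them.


a·b = 11*16 - 8*14 = 176 - 112 = 64
|a| = sqrt(121+64) = 13.6015
|b| = sqrt(256+196) = 21.2603
cos(theta) = 64/(sqrt(185)*sqrt(452)) = 64/sqrt(83620) = 0.221322
theta = arccos(64/sqrt(83620)) = 77.2133 degrees

a·b = 64, theta = 77.2133 deg


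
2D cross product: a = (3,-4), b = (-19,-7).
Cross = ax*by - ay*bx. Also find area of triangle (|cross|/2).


cross = 3*(-7) + 4*(-19) = -21 - 76 = -97
Triangle area = |-97|/2 = 97/2 = 48.5000

cross = -97, triangle area = 48.5000


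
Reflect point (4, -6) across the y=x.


Reflection rule for y=x: (y, x)
(4, -6) -> (-6, 4)

(-6, 4)


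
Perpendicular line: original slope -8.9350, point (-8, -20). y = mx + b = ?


Perpendicular slope = -1/m1 = -1/(-8.9350) = 0.1119
b2 = y0 - m2*x0 = -20 - 8/(-8.9350) = -20 + 0.8954 = -19.1046

y = 0.1119x - 19.1046


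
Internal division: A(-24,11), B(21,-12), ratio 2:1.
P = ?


Px = (2*21 + 1*(-24))/3 = 18/3 = 6.0000
Py = (2*(-12) + 1*11)/3 = -13/3 = -4.3333

P = (6.0000, -4.3333)


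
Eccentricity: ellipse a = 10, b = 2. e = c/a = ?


c = sqrt(100-4) = sqrt(96) = 9.7980
e = c/a = sqrt(96)/10 = 0.9798

e = 0.9798


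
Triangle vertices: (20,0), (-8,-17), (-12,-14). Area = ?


20*(-17+ 14) = -60
-8*(-14-0) = 112
-12*(0+ 17) = -204
sum = -152
Area = |-152|/2 = 76.0000

76.0000 sq units


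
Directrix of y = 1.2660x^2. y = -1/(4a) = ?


a = 1.2660
1/(4a) = 0.1975
directrix: y = -0.1975 = -0.1975

y = -0.1975


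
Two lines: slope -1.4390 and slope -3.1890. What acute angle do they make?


m1-m2 = 1.75
1+m1*m2 = 5.588971
tan(theta) = |1.75/5.588971| = 0.313117
theta = arctan(|1.75/5.588971|) = 17.3862 degrees (acute angle)

17.3862 degrees


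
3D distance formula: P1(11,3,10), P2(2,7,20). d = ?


dx=-9, dy=4, dz=10
d = sqrt(81+16+100) = sqrt(197) = 14.0357

14.0357


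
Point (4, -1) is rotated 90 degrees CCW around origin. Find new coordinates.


cos(90) = 0, sin(90) = 1
x' = 4*0 + 1*1 = 1
y' = 4*1 - 1*0 = 4

(1, 4)


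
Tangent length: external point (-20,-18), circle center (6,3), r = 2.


d = sqrt((-20-6)^2 + (-18-3)^2) = sqrt(676+441) = 33.4215
L = sqrt(1117.0000 - 4) = sqrt(1113.0000) = 33.3617

33.3617


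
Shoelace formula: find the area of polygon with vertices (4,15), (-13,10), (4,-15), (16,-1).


sum(xi*y_{i+1}) = 4*10 - 13*(-15) + 4*(-1) + 16*15 = 471
sum(yi*x_{i+1}) = 15*(-13) + 10*4 - 15*16 - 1*4 = -399
Area = |471 + 399|/2 = 870/2 = 435.0000

435.0000 sq units


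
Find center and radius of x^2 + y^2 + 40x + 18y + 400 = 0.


h = -D/2 = -40/2 = -20
k = -E/2 = -18/2 = -9
r^2 = h^2 + k^2 - F = 400 + 81 - 400 = 81
r = 9

Center (-20, -9), radius = 9


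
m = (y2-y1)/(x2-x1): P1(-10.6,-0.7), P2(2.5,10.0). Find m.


dy = 10.0 + 0.7 = 10.7
dx = 2.5 + 10.6 = 13.1
m = 10.7/13.1 = 0.8168

m = 0.8168


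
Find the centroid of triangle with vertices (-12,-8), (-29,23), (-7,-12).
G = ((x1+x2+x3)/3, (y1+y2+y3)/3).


Gx = (-12- 29- 7)/3 = -48/3 = -16.0000
Gy = (-8+23- 12)/3 = 3/3 = 1.0000

G = (-16.0000, 1.0000)


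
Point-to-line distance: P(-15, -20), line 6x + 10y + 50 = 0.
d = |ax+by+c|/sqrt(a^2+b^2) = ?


|6*(-15) + 10*(-20) + 50| = |-240| = 240
sqrt(36 + 100) = sqrt(136) = 11.6619
d = 240/sqrt(136) = 20.5798

20.5798


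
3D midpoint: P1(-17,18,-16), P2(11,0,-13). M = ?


Mx = (-17+11)/2 = -3.0000
My = (18+0)/2 = 9.0000
Mz = (-16- 13)/2 = -14.5000

M = (-3.0000, 9.0000, -14.5000)


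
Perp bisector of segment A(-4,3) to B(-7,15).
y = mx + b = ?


Midpoint = (-5.5, 9)
Slope of AB = dy/dx = 12/(-3) = -4.0000
Perp slope = -dx/dy = 3/12 = 0.2500
b = My - (perp slope)*Mx = 9 + (-3*(-5.5))/12 = 9 + 1.3750 = 10.3750

y = 0.2500x + 10.3750


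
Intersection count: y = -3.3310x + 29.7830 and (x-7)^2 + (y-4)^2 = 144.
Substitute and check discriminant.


Substitute y = -3.3310x + 29.7830: (x-7)^2 + (-3.3310x+29.7830-4)^2 = 144
Expand to Ax^2 + Bx + C = 0, where b-k = 25.783
A = 1+m^2 = 12.095561
B = 2(m(b-k) - h) = 2(-3.3310*25.783 - 7) = -185.766346
C = h^2 + (b-k)^2 - r^2 = 49 + 664.763089 - 144 = 569.763089
disc = B^2-4AC = 34509.1353 - 27566.4168 = 6942.7185
disc > 0

2 intersection points


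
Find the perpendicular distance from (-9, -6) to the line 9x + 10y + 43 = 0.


|9*(-9) + 10*(-6) + 43| = |-98| = 98
sqrt(81 + 100) = sqrt(181) = 13.4536
d = 98/sqrt(181) = 7.2843

7.2843


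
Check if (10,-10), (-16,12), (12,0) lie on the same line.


10*(12-0) - 16*(0+ 10) + 12*(-10-12)
= 120 - 160 - 264 = -304

No, not collinear (determinant = -304)


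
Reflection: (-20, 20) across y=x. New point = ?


Reflection rule for y=x: (y, x)
(-20, 20) -> (20, -20)

(20, -20)


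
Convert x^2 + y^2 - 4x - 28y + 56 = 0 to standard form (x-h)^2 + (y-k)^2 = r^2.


h = -D/2 = 4/2 = 2
k = -E/2 = 28/2 = 14
r^2 = h^2 + k^2 - F = 4 + 196 - 56 = 144
r = 12

Center (2, 14), radius = 12


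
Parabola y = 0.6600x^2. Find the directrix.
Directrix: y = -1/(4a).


a = 0.6600
1/(4a) = 0.3788
directrix: y = -0.3788 = -0.3788

y = -0.3788


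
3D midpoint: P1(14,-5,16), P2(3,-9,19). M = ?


Mx = (14+3)/2 = 8.5000
My = (-5- 9)/2 = -7.0000
Mz = (16+19)/2 = 17.5000

M = (8.5000, -7.0000, 17.5000)


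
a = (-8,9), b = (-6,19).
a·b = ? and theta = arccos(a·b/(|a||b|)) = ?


a·b = -8*(-6) + 9*19 = 48 + 171 = 219
|a| = sqrt(64+81) = 12.0416
|b| = sqrt(36+361) = 19.9249
cos(theta) = 219/(sqrt(145)*sqrt(397)) = 219/sqrt(57565) = 0.912777
theta = arccos(219/sqrt(57565)) = 24.1080 degrees

a·b = 219, theta = 24.1080 deg


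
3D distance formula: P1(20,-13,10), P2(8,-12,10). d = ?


dx=-12, dy=1, dz=0
d = sqrt(144+1+0) = sqrt(145) = 12.0416

12.0416


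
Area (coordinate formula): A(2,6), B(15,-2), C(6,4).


2*(-2-4) = -12
15*(4-6) = -30
6*(6+ 2) = 48
sum = 6
Area = |6|/2 = 3.0000

3.0000 sq units


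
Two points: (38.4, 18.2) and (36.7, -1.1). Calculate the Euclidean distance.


dx = 36.7 - 38.4 = -1.7
dy = -1.1 - 18.2 = -19.3
d = sqrt(2.89 + 372.49) = sqrt(375.38) = 19.3747

19.3747


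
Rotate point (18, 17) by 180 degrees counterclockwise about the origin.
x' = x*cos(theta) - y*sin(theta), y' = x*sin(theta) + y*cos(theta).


cos(180) = -1, sin(180) = 0
x' = 18*(-1) - 17*0 = -18
y' = 18*0 + 17*(-1) = -17

(-18, -17)


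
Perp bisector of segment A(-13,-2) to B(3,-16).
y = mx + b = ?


Midpoint = (-5, -9)
Slope of AB = dy/dx = -14/16 = -0.8750
Perp slope = -dx/dy = 16/14 = 1.1429
b = My - (perp slope)*Mx = -9 + (16*(-5))/(-14) = -9 + 5.7143 = -3.2857

y = 1.1429x - 3.2857


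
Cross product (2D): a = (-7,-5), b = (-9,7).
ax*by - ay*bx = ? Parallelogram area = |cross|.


cross = -7*7 + 5*(-9) = -49 - 45 = -94
Parallelogram area = |-94| = 94

cross = -94, parallelogram area = 94


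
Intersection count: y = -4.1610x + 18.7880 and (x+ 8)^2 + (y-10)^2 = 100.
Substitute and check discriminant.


Substitute y = -4.1610x + 18.7880: (x+ 8)^2 + (-4.1610x+18.7880-10)^2 = 100
Expand to Ax^2 + Bx + C = 0, where b-k = 8.788
A = 1+m^2 = 18.313921
B = 2(m(b-k) - h) = 2(-4.1610*8.788 + 8) = -57.133736
C = h^2 + (b-k)^2 - r^2 = 64 + 77.228944 - 100 = 41.228944
disc = B^2-4AC = 3264.2638 - 3020.2545 = 244.0093
disc > 0

2 intersection points


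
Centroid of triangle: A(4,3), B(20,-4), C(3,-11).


Gx = (4+20+3)/3 = 27/3 = 9.0000
Gy = (3- 4- 11)/3 = -12/3 = -4.0000

G = (9.0000, -4.0000)


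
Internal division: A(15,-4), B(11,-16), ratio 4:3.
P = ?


Px = (4*11 + 3*15)/7 = 89/7 = 12.7143
Py = (4*(-16) + 3*(-4))/7 = -76/7 = -10.8571

P = (12.7143, -10.8571)


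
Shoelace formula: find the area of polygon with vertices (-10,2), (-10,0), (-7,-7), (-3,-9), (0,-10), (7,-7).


sum(xi*y_{i+1}) = -10*0 - 10*(-7) - 7*(-9) - 3*(-10) + 0*(-7) + 7*2 = 177
sum(yi*x_{i+1}) = 2*(-10) + 0*(-7) - 7*(-3) - 9*0 - 10*7 - 7*(-10) = 1
Area = |177 - 1|/2 = 176/2 = 88.0000

88.0000 sq units


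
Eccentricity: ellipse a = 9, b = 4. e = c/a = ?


c = sqrt(81-16) = sqrt(65) = 8.0623
e = c/a = sqrt(65)/9 = 0.8958

e = 0.8958


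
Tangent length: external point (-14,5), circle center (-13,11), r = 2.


d = sqrt((-14+ 13)^2 + (5-11)^2) = sqrt(1+36) = 6.0828
L = sqrt(37.0000 - 4) = sqrt(33.0000) = 5.7446

5.7446


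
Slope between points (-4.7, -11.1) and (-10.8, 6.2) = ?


dy = 6.2 + 11.1 = 17.3
dx = -10.8 + 4.7 = -6.1
m = 17.3/(-6.1) = -2.8361

m = -2.8361


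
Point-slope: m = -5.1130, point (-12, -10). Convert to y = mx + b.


y + 10 = -5.1130(x + 12)
y = -5.1130x - 10 + 5.1130*(-12)
y = -5.1130x - 71.3560

y = -5.1130x - 71.3560


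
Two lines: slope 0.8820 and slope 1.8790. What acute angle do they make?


m1-m2 = -0.997
1+m1*m2 = 2.657278
tan(theta) = |-0.997/2.657278| = 0.375196
theta = arctan(|-0.997/2.657278|) = 20.5659 degrees (acute angle)

20.5659 degrees


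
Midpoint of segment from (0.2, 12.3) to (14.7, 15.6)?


Mx = (0.2 + 14.7)/2 = 14.9/2 = 7.4500
My = (12.3 + 15.6)/2 = 27.9/2 = 13.9500

(7.4500, 13.9500)


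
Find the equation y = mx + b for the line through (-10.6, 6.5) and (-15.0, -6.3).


m = (-12.8)/(-4.4) = 2.9091
b = y1 - m*x1 = 6.5 - (-12.8*(-10.6))/(-4.4) = 6.5 + 30.8364 = 37.3364

y = 2.9091x + 37.3364


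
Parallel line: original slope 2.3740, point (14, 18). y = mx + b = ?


Parallel lines have equal slopes.
m2 = 2.3740
b2 = 18 - 2.3740*14 = -15.2360

y = 2.3740x - 15.2360


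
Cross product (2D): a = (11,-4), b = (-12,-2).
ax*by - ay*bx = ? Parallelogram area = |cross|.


cross = 11*(-2) + 4*(-12) = -22 - 48 = -70
Parallelogram area = |-70| = 70

cross = -70, parallelogram area = 70


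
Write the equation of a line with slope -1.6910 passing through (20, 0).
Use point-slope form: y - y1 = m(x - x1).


y - 0 = -1.6910(x - 20)
y = -1.6910x + 0 + 1.6910*20
y = -1.6910x + 33.8200

y = -1.6910x + 33.8200


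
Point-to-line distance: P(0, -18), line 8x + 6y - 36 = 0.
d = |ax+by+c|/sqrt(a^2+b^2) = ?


|8*0 + 6*(-18) - 36| = |-144| = 144
sqrt(64 + 36) = sqrt(100) = 10.0000
d = 144/sqrt(100) = 14.4000

14.4000


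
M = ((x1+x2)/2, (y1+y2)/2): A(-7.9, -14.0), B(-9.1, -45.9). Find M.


Mx = (-7.9 - 9.1)/2 = -17.0/2 = -8.5000
My = (-14.0 - 45.9)/2 = -59.9/2 = -29.9500

(-8.5000, -29.9500)


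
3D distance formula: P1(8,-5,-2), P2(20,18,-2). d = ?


dx=12, dy=23, dz=0
d = sqrt(144+529+0) = sqrt(673) = 25.9422

25.9422


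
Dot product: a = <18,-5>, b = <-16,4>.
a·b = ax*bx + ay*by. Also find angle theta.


a·b = 18*(-16) - 5*4 = -288 - 20 = -308
|a| = sqrt(324+25) = 18.6815
|b| = sqrt(256+16) = 16.4924
cos(theta) = -308/(sqrt(349)*sqrt(272)) = -308/sqrt(94928) = -0.999663
theta = arccos(-308/sqrt(94928)) = 178.5121 degrees

a·b = -308, theta = 178.5121 deg


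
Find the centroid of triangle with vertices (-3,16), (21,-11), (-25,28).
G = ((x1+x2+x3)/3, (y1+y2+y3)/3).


Gx = (-3+21- 25)/3 = -7/3 = -2.3333
Gy = (16- 11+28)/3 = 33/3 = 11.0000

G = (-2.3333, 11.0000)


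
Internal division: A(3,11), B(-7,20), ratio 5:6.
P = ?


Px = (5*(-7) + 6*3)/11 = -17/11 = -1.5455
Py = (5*20 + 6*11)/11 = 166/11 = 15.0909

P = (-1.5455, 15.0909)


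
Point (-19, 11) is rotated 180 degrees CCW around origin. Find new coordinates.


cos(180) = -1, sin(180) = 0
x' = -19*(-1) - 11*0 = 19
y' = -19*0 + 11*(-1) = -11

(19, -11)


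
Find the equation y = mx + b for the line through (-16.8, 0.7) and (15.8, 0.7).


m = (0.0)/(32.6) = 0
b = y1 - m*x1 = 0.7 - (0.0*(-16.8))/(32.6) = 0.7 - 0 = 0.7000

y = 0x + 0.7000
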